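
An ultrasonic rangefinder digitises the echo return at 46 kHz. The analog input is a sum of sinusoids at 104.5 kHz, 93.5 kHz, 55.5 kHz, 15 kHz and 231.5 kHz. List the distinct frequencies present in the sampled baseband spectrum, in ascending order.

1.5 kHz, 9.5 kHz, 12.5 kHz, 15 kHz

fs/2 = 23 kHz.
104.5 kHz mod fs = 12.5 kHz.
12.5 kHz ≤ fs/2 = 23 kHz, appears at 12.5 kHz.
93.5 kHz mod fs = 1.5 kHz.
1.5 kHz ≤ fs/2 = 23 kHz, appears at 1.5 kHz.
55.5 kHz mod fs = 9.5 kHz.
9.5 kHz ≤ fs/2 = 23 kHz, appears at 9.5 kHz.
15 kHz ≤ fs/2 = 23 kHz, passes unchanged.
231.5 kHz mod fs = 1.5 kHz.
1.5 kHz ≤ fs/2 = 23 kHz, appears at 1.5 kHz.
Distinct values: {1.5 kHz, 9.5 kHz, 12.5 kHz, 15 kHz}.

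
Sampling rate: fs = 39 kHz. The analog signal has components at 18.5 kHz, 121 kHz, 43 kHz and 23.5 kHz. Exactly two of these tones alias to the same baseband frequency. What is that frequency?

fs/2 = 19.5 kHz.
18.5 kHz ≤ fs/2 = 19.5 kHz, passes unchanged.
121 kHz mod fs = 4 kHz.
4 kHz ≤ fs/2 = 19.5 kHz, appears at 4 kHz.
43 kHz mod fs = 4 kHz.
4 kHz ≤ fs/2 = 19.5 kHz, appears at 4 kHz.
23.5 kHz > fs/2 = 19.5 kHz, folds to fs − 23.5 kHz = 15.5 kHz.
43 kHz and 121 kHz both map to 4 kHz.

4 kHz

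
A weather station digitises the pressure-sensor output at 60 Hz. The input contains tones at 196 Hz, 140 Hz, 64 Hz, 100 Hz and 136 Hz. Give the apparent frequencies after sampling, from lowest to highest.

4 Hz, 16 Hz, 20 Hz

fs/2 = 30 Hz.
196 Hz mod fs = 16 Hz.
16 Hz ≤ fs/2 = 30 Hz, appears at 16 Hz.
140 Hz mod fs = 20 Hz.
20 Hz ≤ fs/2 = 30 Hz, appears at 20 Hz.
64 Hz mod fs = 4 Hz.
4 Hz ≤ fs/2 = 30 Hz, appears at 4 Hz.
100 Hz mod fs = 40 Hz.
40 Hz > fs/2 = 30 Hz, folds to fs − 40 Hz = 20 Hz.
136 Hz mod fs = 16 Hz.
16 Hz ≤ fs/2 = 30 Hz, appears at 16 Hz.
Distinct values: {4 Hz, 16 Hz, 20 Hz}.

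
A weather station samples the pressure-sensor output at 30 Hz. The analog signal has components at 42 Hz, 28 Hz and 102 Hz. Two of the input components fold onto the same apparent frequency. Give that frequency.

fs/2 = 15 Hz.
42 Hz mod fs = 12 Hz.
12 Hz ≤ fs/2 = 15 Hz, appears at 12 Hz.
28 Hz > fs/2 = 15 Hz, folds to fs − 28 Hz = 2 Hz.
102 Hz mod fs = 12 Hz.
12 Hz ≤ fs/2 = 15 Hz, appears at 12 Hz.
42 Hz and 102 Hz both map to 12 Hz.

12 Hz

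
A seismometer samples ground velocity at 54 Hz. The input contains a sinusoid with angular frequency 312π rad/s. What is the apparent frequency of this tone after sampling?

ω = 312π rad/s → f = ω/(2π) = 156 Hz.
156 Hz mod fs = 48 Hz.
48 Hz > fs/2 = 27 Hz, folds to fs − 48 Hz = 6 Hz.

6 Hz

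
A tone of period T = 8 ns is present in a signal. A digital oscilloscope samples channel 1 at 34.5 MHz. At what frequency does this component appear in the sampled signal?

13 MHz

T = 8 ns → f = 1/T = 125 MHz.
125 MHz mod fs = 21.5 MHz.
21.5 MHz > fs/2 = 17.25 MHz, folds to fs − 21.5 MHz = 13 MHz.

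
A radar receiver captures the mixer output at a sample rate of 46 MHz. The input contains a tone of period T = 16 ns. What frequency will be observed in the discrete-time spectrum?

T = 16 ns → f = 1/T = 62.5 MHz.
62.5 MHz mod fs = 16.5 MHz.
16.5 MHz ≤ fs/2 = 23 MHz, appears at 16.5 MHz.

16.5 MHz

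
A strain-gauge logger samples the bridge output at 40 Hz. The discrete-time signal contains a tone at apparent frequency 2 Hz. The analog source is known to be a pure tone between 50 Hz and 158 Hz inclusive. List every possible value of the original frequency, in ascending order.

78 Hz, 82 Hz, 118 Hz, 122 Hz, 158 Hz

Frequencies that alias to 2 Hz are k·fs ± 2 Hz for integer k ≥ 0.
k=0: 2 Hz.
k=1: 38 Hz, 42 Hz.
k=2: 78 Hz, 82 Hz.
k=3: 118 Hz, 122 Hz.
k=4: 158 Hz, 162 Hz.
k=5: 198 Hz, 202 Hz.
Within [50 Hz, 158 Hz]: 78 Hz, 82 Hz, 118 Hz, 122 Hz, 158 Hz.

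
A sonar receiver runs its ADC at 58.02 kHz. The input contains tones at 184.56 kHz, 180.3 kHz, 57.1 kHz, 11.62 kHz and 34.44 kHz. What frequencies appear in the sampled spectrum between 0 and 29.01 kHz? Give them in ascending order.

fs/2 = 29.01 kHz.
184.56 kHz mod fs = 10.5 kHz.
10.5 kHz ≤ fs/2 = 29.01 kHz, appears at 10.5 kHz.
180.3 kHz mod fs = 6.24 kHz.
6.24 kHz ≤ fs/2 = 29.01 kHz, appears at 6.24 kHz.
57.1 kHz > fs/2 = 29.01 kHz, folds to fs − 57.1 kHz = 0.92 kHz.
11.62 kHz ≤ fs/2 = 29.01 kHz, passes unchanged.
34.44 kHz > fs/2 = 29.01 kHz, folds to fs − 34.44 kHz = 23.58 kHz.
Distinct values: {0.92 kHz, 6.24 kHz, 10.5 kHz, 11.62 kHz, 23.58 kHz}.

0.92 kHz, 6.24 kHz, 10.5 kHz, 11.62 kHz, 23.58 kHz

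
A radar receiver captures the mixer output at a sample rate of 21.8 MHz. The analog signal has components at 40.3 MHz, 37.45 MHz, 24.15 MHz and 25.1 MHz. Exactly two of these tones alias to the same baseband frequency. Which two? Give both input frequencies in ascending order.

25.1 MHz, 40.3 MHz

fs/2 = 10.9 MHz.
40.3 MHz mod fs = 18.5 MHz.
18.5 MHz > fs/2 = 10.9 MHz, folds to fs − 18.5 MHz = 3.3 MHz.
37.45 MHz mod fs = 15.65 MHz.
15.65 MHz > fs/2 = 10.9 MHz, folds to fs − 15.65 MHz = 6.15 MHz.
24.15 MHz mod fs = 2.35 MHz.
2.35 MHz ≤ fs/2 = 10.9 MHz, appears at 2.35 MHz.
25.1 MHz mod fs = 3.3 MHz.
3.3 MHz ≤ fs/2 = 10.9 MHz, appears at 3.3 MHz.
25.1 MHz and 40.3 MHz both map to 3.3 MHz.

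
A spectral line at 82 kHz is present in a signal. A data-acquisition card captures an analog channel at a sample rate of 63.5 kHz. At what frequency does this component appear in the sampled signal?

18.5 kHz

82 kHz mod fs = 18.5 kHz.
18.5 kHz ≤ fs/2 = 31.75 kHz, appears at 18.5 kHz.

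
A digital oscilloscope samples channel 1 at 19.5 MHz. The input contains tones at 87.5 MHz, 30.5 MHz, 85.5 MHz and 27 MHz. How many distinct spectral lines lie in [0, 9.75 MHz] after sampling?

3

fs/2 = 9.75 MHz.
87.5 MHz mod fs = 9.5 MHz.
9.5 MHz ≤ fs/2 = 9.75 MHz, appears at 9.5 MHz.
30.5 MHz mod fs = 11 MHz.
11 MHz > fs/2 = 9.75 MHz, folds to fs − 11 MHz = 8.5 MHz.
85.5 MHz mod fs = 7.5 MHz.
7.5 MHz ≤ fs/2 = 9.75 MHz, appears at 7.5 MHz.
27 MHz mod fs = 7.5 MHz.
7.5 MHz ≤ fs/2 = 9.75 MHz, appears at 7.5 MHz.
Distinct values: {7.5 MHz, 8.5 MHz, 9.5 MHz} → 3.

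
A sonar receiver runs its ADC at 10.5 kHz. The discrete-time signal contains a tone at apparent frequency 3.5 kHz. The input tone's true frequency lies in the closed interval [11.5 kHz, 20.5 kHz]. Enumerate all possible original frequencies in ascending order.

14 kHz, 17.5 kHz

Frequencies that alias to 3.5 kHz are k·fs ± 3.5 kHz for integer k ≥ 0.
k=0: 3.5 kHz.
k=1: 7 kHz, 14 kHz.
k=2: 17.5 kHz, 24.5 kHz.
k=3: 28 kHz, 35 kHz.
Within [11.5 kHz, 20.5 kHz]: 14 kHz, 17.5 kHz.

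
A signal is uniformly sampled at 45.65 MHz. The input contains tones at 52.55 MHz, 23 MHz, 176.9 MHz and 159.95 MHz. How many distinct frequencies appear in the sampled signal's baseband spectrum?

fs/2 = 22.825 MHz.
52.55 MHz mod fs = 6.9 MHz.
6.9 MHz ≤ fs/2 = 22.825 MHz, appears at 6.9 MHz.
23 MHz > fs/2 = 22.825 MHz, folds to fs − 23 MHz = 22.65 MHz.
176.9 MHz mod fs = 39.95 MHz.
39.95 MHz > fs/2 = 22.825 MHz, folds to fs − 39.95 MHz = 5.7 MHz.
159.95 MHz mod fs = 23 MHz.
23 MHz > fs/2 = 22.825 MHz, folds to fs − 23 MHz = 22.65 MHz.
Distinct values: {5.7 MHz, 6.9 MHz, 22.65 MHz} → 3.

3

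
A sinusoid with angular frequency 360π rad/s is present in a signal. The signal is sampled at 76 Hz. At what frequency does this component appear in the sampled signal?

ω = 360π rad/s → f = ω/(2π) = 180 Hz.
180 Hz mod fs = 28 Hz.
28 Hz ≤ fs/2 = 38 Hz, appears at 28 Hz.

28 Hz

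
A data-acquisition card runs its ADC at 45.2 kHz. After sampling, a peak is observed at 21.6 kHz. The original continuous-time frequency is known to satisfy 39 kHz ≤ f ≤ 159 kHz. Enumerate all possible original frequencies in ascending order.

Frequencies that alias to 21.6 kHz are k·fs ± 21.6 kHz for integer k ≥ 0.
k=0: 21.6 kHz.
k=1: 23.6 kHz, 66.8 kHz.
k=2: 68.8 kHz, 112 kHz.
k=3: 114 kHz, 157.2 kHz.
k=4: 159.2 kHz, 202.4 kHz.
Within [39 kHz, 159 kHz]: 66.8 kHz, 68.8 kHz, 112 kHz, 114 kHz, 157.2 kHz.

66.8 kHz, 68.8 kHz, 112 kHz, 114 kHz, 157.2 kHz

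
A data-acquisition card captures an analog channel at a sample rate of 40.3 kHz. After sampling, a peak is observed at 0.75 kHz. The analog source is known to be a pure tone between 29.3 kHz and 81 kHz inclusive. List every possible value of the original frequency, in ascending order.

39.55 kHz, 41.05 kHz, 79.85 kHz

Frequencies that alias to 0.75 kHz are k·fs ± 0.75 kHz for integer k ≥ 0.
k=0: 0.75 kHz.
k=1: 39.55 kHz, 41.05 kHz.
k=2: 79.85 kHz, 81.35 kHz.
k=3: 120.15 kHz, 121.65 kHz.
Within [29.3 kHz, 81 kHz]: 39.55 kHz, 41.05 kHz, 79.85 kHz.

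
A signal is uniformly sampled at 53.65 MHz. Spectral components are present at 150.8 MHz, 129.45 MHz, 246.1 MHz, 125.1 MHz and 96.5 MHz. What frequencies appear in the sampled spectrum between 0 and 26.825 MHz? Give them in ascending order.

10.15 MHz, 10.8 MHz, 17.8 MHz, 22.15 MHz

fs/2 = 26.825 MHz.
150.8 MHz mod fs = 43.5 MHz.
43.5 MHz > fs/2 = 26.825 MHz, folds to fs − 43.5 MHz = 10.15 MHz.
129.45 MHz mod fs = 22.15 MHz.
22.15 MHz ≤ fs/2 = 26.825 MHz, appears at 22.15 MHz.
246.1 MHz mod fs = 31.5 MHz.
31.5 MHz > fs/2 = 26.825 MHz, folds to fs − 31.5 MHz = 22.15 MHz.
125.1 MHz mod fs = 17.8 MHz.
17.8 MHz ≤ fs/2 = 26.825 MHz, appears at 17.8 MHz.
96.5 MHz mod fs = 42.85 MHz.
42.85 MHz > fs/2 = 26.825 MHz, folds to fs − 42.85 MHz = 10.8 MHz.
Distinct values: {10.15 MHz, 10.8 MHz, 17.8 MHz, 22.15 MHz}.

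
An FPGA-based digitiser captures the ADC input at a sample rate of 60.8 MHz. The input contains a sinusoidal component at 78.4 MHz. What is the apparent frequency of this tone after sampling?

78.4 MHz mod fs = 17.6 MHz.
17.6 MHz ≤ fs/2 = 30.4 MHz, appears at 17.6 MHz.

17.6 MHz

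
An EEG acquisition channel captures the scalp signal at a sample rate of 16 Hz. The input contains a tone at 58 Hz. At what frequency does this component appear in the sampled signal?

6 Hz

58 Hz mod fs = 10 Hz.
10 Hz > fs/2 = 8 Hz, folds to fs − 10 Hz = 6 Hz.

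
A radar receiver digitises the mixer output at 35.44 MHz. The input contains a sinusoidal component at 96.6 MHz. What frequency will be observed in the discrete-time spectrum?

9.72 MHz

96.6 MHz mod fs = 25.72 MHz.
25.72 MHz > fs/2 = 17.72 MHz, folds to fs − 25.72 MHz = 9.72 MHz.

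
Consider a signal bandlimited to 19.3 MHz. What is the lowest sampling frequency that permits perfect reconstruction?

38.6 MHz

Nyquist rate = 2 × 19.3 MHz = 38.6 MHz.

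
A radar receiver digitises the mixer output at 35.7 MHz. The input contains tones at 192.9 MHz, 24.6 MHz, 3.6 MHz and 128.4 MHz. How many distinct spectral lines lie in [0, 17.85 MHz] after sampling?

3

fs/2 = 17.85 MHz.
192.9 MHz mod fs = 14.4 MHz.
14.4 MHz ≤ fs/2 = 17.85 MHz, appears at 14.4 MHz.
24.6 MHz > fs/2 = 17.85 MHz, folds to fs − 24.6 MHz = 11.1 MHz.
3.6 MHz ≤ fs/2 = 17.85 MHz, passes unchanged.
128.4 MHz mod fs = 21.3 MHz.
21.3 MHz > fs/2 = 17.85 MHz, folds to fs − 21.3 MHz = 14.4 MHz.
Distinct values: {3.6 MHz, 11.1 MHz, 14.4 MHz} → 3.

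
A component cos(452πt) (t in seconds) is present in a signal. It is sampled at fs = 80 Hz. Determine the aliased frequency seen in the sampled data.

14 Hz

ω = 452π rad/s → f = ω/(2π) = 226 Hz.
226 Hz mod fs = 66 Hz.
66 Hz > fs/2 = 40 Hz, folds to fs − 66 Hz = 14 Hz.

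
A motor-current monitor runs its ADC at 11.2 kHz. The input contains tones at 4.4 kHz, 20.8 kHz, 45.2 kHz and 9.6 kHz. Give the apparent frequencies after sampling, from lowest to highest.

fs/2 = 5.6 kHz.
4.4 kHz ≤ fs/2 = 5.6 kHz, passes unchanged.
20.8 kHz mod fs = 9.6 kHz.
9.6 kHz > fs/2 = 5.6 kHz, folds to fs − 9.6 kHz = 1.6 kHz.
45.2 kHz mod fs = 0.4 kHz.
0.4 kHz ≤ fs/2 = 5.6 kHz, appears at 0.4 kHz.
9.6 kHz > fs/2 = 5.6 kHz, folds to fs − 9.6 kHz = 1.6 kHz.
Distinct values: {0.4 kHz, 1.6 kHz, 4.4 kHz}.

0.4 kHz, 1.6 kHz, 4.4 kHz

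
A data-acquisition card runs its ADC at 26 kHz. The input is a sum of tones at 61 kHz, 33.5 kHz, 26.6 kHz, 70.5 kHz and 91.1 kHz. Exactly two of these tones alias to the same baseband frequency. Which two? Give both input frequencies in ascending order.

33.5 kHz, 70.5 kHz

fs/2 = 13 kHz.
61 kHz mod fs = 9 kHz.
9 kHz ≤ fs/2 = 13 kHz, appears at 9 kHz.
33.5 kHz mod fs = 7.5 kHz.
7.5 kHz ≤ fs/2 = 13 kHz, appears at 7.5 kHz.
26.6 kHz mod fs = 0.6 kHz.
0.6 kHz ≤ fs/2 = 13 kHz, appears at 0.6 kHz.
70.5 kHz mod fs = 18.5 kHz.
18.5 kHz > fs/2 = 13 kHz, folds to fs − 18.5 kHz = 7.5 kHz.
91.1 kHz mod fs = 13.1 kHz.
13.1 kHz > fs/2 = 13 kHz, folds to fs − 13.1 kHz = 12.9 kHz.
33.5 kHz and 70.5 kHz both map to 7.5 kHz.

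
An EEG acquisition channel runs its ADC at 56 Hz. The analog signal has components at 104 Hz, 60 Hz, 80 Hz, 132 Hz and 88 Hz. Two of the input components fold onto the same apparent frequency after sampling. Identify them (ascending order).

fs/2 = 28 Hz.
104 Hz mod fs = 48 Hz.
48 Hz > fs/2 = 28 Hz, folds to fs − 48 Hz = 8 Hz.
60 Hz mod fs = 4 Hz.
4 Hz ≤ fs/2 = 28 Hz, appears at 4 Hz.
80 Hz mod fs = 24 Hz.
24 Hz ≤ fs/2 = 28 Hz, appears at 24 Hz.
132 Hz mod fs = 20 Hz.
20 Hz ≤ fs/2 = 28 Hz, appears at 20 Hz.
88 Hz mod fs = 32 Hz.
32 Hz > fs/2 = 28 Hz, folds to fs − 32 Hz = 24 Hz.
80 Hz and 88 Hz both map to 24 Hz.

80 Hz, 88 Hz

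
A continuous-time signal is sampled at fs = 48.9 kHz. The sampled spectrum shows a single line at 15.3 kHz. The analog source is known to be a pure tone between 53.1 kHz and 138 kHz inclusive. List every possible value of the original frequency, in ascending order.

Frequencies that alias to 15.3 kHz are k·fs ± 15.3 kHz for integer k ≥ 0.
k=0: 15.3 kHz.
k=1: 33.6 kHz, 64.2 kHz.
k=2: 82.5 kHz, 113.1 kHz.
k=3: 131.4 kHz, 162 kHz.
k=4: 180.3 kHz, 210.9 kHz.
Within [53.1 kHz, 138 kHz]: 64.2 kHz, 82.5 kHz, 113.1 kHz, 131.4 kHz.

64.2 kHz, 82.5 kHz, 113.1 kHz, 131.4 kHz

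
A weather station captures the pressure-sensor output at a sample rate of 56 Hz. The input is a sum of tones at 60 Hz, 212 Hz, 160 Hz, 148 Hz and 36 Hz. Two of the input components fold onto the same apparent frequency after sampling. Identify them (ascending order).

fs/2 = 28 Hz.
60 Hz mod fs = 4 Hz.
4 Hz ≤ fs/2 = 28 Hz, appears at 4 Hz.
212 Hz mod fs = 44 Hz.
44 Hz > fs/2 = 28 Hz, folds to fs − 44 Hz = 12 Hz.
160 Hz mod fs = 48 Hz.
48 Hz > fs/2 = 28 Hz, folds to fs − 48 Hz = 8 Hz.
148 Hz mod fs = 36 Hz.
36 Hz > fs/2 = 28 Hz, folds to fs − 36 Hz = 20 Hz.
36 Hz > fs/2 = 28 Hz, folds to fs − 36 Hz = 20 Hz.
36 Hz and 148 Hz both map to 20 Hz.

36 Hz, 148 Hz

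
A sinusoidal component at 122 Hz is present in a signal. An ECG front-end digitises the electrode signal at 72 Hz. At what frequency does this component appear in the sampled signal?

22 Hz

122 Hz mod fs = 50 Hz.
50 Hz > fs/2 = 36 Hz, folds to fs − 50 Hz = 22 Hz.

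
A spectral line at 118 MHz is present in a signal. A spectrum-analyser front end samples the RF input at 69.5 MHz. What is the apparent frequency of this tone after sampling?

118 MHz mod fs = 48.5 MHz.
48.5 MHz > fs/2 = 34.75 MHz, folds to fs − 48.5 MHz = 21 MHz.

21 MHz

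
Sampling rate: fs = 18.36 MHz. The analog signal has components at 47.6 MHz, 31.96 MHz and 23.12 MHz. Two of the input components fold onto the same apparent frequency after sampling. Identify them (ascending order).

fs/2 = 9.18 MHz.
47.6 MHz mod fs = 10.88 MHz.
10.88 MHz > fs/2 = 9.18 MHz, folds to fs − 10.88 MHz = 7.48 MHz.
31.96 MHz mod fs = 13.6 MHz.
13.6 MHz > fs/2 = 9.18 MHz, folds to fs − 13.6 MHz = 4.76 MHz.
23.12 MHz mod fs = 4.76 MHz.
4.76 MHz ≤ fs/2 = 9.18 MHz, appears at 4.76 MHz.
23.12 MHz and 31.96 MHz both map to 4.76 MHz.

23.12 MHz, 31.96 MHz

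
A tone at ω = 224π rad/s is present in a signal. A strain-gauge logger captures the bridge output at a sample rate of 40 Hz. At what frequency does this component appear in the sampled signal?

8 Hz

ω = 224π rad/s → f = ω/(2π) = 112 Hz.
112 Hz mod fs = 32 Hz.
32 Hz > fs/2 = 20 Hz, folds to fs − 32 Hz = 8 Hz.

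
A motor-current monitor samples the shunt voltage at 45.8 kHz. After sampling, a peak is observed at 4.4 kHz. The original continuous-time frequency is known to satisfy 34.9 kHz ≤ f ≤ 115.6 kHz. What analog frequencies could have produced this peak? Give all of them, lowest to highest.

41.4 kHz, 50.2 kHz, 87.2 kHz, 96 kHz

Frequencies that alias to 4.4 kHz are k·fs ± 4.4 kHz for integer k ≥ 0.
k=0: 4.4 kHz.
k=1: 41.4 kHz, 50.2 kHz.
k=2: 87.2 kHz, 96 kHz.
k=3: 133 kHz, 141.8 kHz.
Within [34.9 kHz, 115.6 kHz]: 41.4 kHz, 50.2 kHz, 87.2 kHz, 96 kHz.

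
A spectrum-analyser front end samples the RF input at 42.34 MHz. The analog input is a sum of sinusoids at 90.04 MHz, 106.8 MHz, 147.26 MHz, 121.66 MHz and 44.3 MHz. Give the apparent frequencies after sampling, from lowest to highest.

1.96 MHz, 5.36 MHz, 20.22 MHz, 20.24 MHz

fs/2 = 21.17 MHz.
90.04 MHz mod fs = 5.36 MHz.
5.36 MHz ≤ fs/2 = 21.17 MHz, appears at 5.36 MHz.
106.8 MHz mod fs = 22.12 MHz.
22.12 MHz > fs/2 = 21.17 MHz, folds to fs − 22.12 MHz = 20.22 MHz.
147.26 MHz mod fs = 20.24 MHz.
20.24 MHz ≤ fs/2 = 21.17 MHz, appears at 20.24 MHz.
121.66 MHz mod fs = 36.98 MHz.
36.98 MHz > fs/2 = 21.17 MHz, folds to fs − 36.98 MHz = 5.36 MHz.
44.3 MHz mod fs = 1.96 MHz.
1.96 MHz ≤ fs/2 = 21.17 MHz, appears at 1.96 MHz.
Distinct values: {1.96 MHz, 5.36 MHz, 20.22 MHz, 20.24 MHz}.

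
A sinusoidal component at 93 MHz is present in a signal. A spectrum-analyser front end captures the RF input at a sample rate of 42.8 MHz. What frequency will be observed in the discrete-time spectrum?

7.4 MHz

93 MHz mod fs = 7.4 MHz.
7.4 MHz ≤ fs/2 = 21.4 MHz, appears at 7.4 MHz.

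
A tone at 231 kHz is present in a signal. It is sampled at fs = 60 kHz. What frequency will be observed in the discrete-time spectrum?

9 kHz

231 kHz mod fs = 51 kHz.
51 kHz > fs/2 = 30 kHz, folds to fs − 51 kHz = 9 kHz.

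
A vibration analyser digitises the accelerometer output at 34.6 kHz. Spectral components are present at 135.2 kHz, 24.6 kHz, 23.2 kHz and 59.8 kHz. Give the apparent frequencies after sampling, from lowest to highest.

3.2 kHz, 9.4 kHz, 10 kHz, 11.4 kHz

fs/2 = 17.3 kHz.
135.2 kHz mod fs = 31.4 kHz.
31.4 kHz > fs/2 = 17.3 kHz, folds to fs − 31.4 kHz = 3.2 kHz.
24.6 kHz > fs/2 = 17.3 kHz, folds to fs − 24.6 kHz = 10 kHz.
23.2 kHz > fs/2 = 17.3 kHz, folds to fs − 23.2 kHz = 11.4 kHz.
59.8 kHz mod fs = 25.2 kHz.
25.2 kHz > fs/2 = 17.3 kHz, folds to fs − 25.2 kHz = 9.4 kHz.
Distinct values: {3.2 kHz, 9.4 kHz, 10 kHz, 11.4 kHz}.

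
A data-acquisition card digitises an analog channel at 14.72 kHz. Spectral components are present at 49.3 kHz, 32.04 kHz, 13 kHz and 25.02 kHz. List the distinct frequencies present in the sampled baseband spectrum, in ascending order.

fs/2 = 7.36 kHz.
49.3 kHz mod fs = 5.14 kHz.
5.14 kHz ≤ fs/2 = 7.36 kHz, appears at 5.14 kHz.
32.04 kHz mod fs = 2.6 kHz.
2.6 kHz ≤ fs/2 = 7.36 kHz, appears at 2.6 kHz.
13 kHz > fs/2 = 7.36 kHz, folds to fs − 13 kHz = 1.72 kHz.
25.02 kHz mod fs = 10.3 kHz.
10.3 kHz > fs/2 = 7.36 kHz, folds to fs − 10.3 kHz = 4.42 kHz.
Distinct values: {1.72 kHz, 2.6 kHz, 4.42 kHz, 5.14 kHz}.

1.72 kHz, 2.6 kHz, 4.42 kHz, 5.14 kHz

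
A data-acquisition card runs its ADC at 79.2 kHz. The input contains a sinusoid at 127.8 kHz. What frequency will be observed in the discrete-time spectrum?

30.6 kHz

127.8 kHz mod fs = 48.6 kHz.
48.6 kHz > fs/2 = 39.6 kHz, folds to fs − 48.6 kHz = 30.6 kHz.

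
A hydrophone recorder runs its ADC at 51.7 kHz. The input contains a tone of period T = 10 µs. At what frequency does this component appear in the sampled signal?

3.4 kHz

T = 10 µs → f = 1/T = 100 kHz.
100 kHz mod fs = 48.3 kHz.
48.3 kHz > fs/2 = 25.85 kHz, folds to fs − 48.3 kHz = 3.4 kHz.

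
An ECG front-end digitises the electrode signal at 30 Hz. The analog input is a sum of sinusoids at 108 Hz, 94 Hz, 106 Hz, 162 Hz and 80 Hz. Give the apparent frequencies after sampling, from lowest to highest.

4 Hz, 10 Hz, 12 Hz, 14 Hz

fs/2 = 15 Hz.
108 Hz mod fs = 18 Hz.
18 Hz > fs/2 = 15 Hz, folds to fs − 18 Hz = 12 Hz.
94 Hz mod fs = 4 Hz.
4 Hz ≤ fs/2 = 15 Hz, appears at 4 Hz.
106 Hz mod fs = 16 Hz.
16 Hz > fs/2 = 15 Hz, folds to fs − 16 Hz = 14 Hz.
162 Hz mod fs = 12 Hz.
12 Hz ≤ fs/2 = 15 Hz, appears at 12 Hz.
80 Hz mod fs = 20 Hz.
20 Hz > fs/2 = 15 Hz, folds to fs − 20 Hz = 10 Hz.
Distinct values: {4 Hz, 10 Hz, 12 Hz, 14 Hz}.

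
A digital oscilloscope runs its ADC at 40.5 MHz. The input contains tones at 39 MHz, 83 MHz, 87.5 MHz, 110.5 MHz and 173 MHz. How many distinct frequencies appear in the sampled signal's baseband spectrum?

4

fs/2 = 20.25 MHz.
39 MHz > fs/2 = 20.25 MHz, folds to fs − 39 MHz = 1.5 MHz.
83 MHz mod fs = 2 MHz.
2 MHz ≤ fs/2 = 20.25 MHz, appears at 2 MHz.
87.5 MHz mod fs = 6.5 MHz.
6.5 MHz ≤ fs/2 = 20.25 MHz, appears at 6.5 MHz.
110.5 MHz mod fs = 29.5 MHz.
29.5 MHz > fs/2 = 20.25 MHz, folds to fs − 29.5 MHz = 11 MHz.
173 MHz mod fs = 11 MHz.
11 MHz ≤ fs/2 = 20.25 MHz, appears at 11 MHz.
Distinct values: {1.5 MHz, 2 MHz, 6.5 MHz, 11 MHz} → 4.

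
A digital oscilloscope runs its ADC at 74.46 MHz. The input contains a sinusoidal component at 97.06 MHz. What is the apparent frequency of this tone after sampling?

97.06 MHz mod fs = 22.6 MHz.
22.6 MHz ≤ fs/2 = 37.23 MHz, appears at 22.6 MHz.

22.6 MHz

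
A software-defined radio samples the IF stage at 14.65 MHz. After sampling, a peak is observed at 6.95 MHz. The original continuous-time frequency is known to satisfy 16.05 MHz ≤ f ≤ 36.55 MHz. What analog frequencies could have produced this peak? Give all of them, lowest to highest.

Frequencies that alias to 6.95 MHz are k·fs ± 6.95 MHz for integer k ≥ 0.
k=0: 6.95 MHz.
k=1: 7.7 MHz, 21.6 MHz.
k=2: 22.35 MHz, 36.25 MHz.
k=3: 37 MHz, 50.9 MHz.
Within [16.05 MHz, 36.55 MHz]: 21.6 MHz, 22.35 MHz, 36.25 MHz.

21.6 MHz, 22.35 MHz, 36.25 MHz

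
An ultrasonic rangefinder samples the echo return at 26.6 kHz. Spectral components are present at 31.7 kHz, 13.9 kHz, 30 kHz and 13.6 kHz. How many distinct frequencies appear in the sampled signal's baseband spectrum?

fs/2 = 13.3 kHz.
31.7 kHz mod fs = 5.1 kHz.
5.1 kHz ≤ fs/2 = 13.3 kHz, appears at 5.1 kHz.
13.9 kHz > fs/2 = 13.3 kHz, folds to fs − 13.9 kHz = 12.7 kHz.
30 kHz mod fs = 3.4 kHz.
3.4 kHz ≤ fs/2 = 13.3 kHz, appears at 3.4 kHz.
13.6 kHz > fs/2 = 13.3 kHz, folds to fs − 13.6 kHz = 13 kHz.
Distinct values: {3.4 kHz, 5.1 kHz, 12.7 kHz, 13 kHz} → 4.

4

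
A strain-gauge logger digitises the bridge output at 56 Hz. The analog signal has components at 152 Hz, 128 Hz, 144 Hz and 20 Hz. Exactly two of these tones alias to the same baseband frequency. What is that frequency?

fs/2 = 28 Hz.
152 Hz mod fs = 40 Hz.
40 Hz > fs/2 = 28 Hz, folds to fs − 40 Hz = 16 Hz.
128 Hz mod fs = 16 Hz.
16 Hz ≤ fs/2 = 28 Hz, appears at 16 Hz.
144 Hz mod fs = 32 Hz.
32 Hz > fs/2 = 28 Hz, folds to fs − 32 Hz = 24 Hz.
20 Hz ≤ fs/2 = 28 Hz, passes unchanged.
128 Hz and 152 Hz both map to 16 Hz.

16 Hz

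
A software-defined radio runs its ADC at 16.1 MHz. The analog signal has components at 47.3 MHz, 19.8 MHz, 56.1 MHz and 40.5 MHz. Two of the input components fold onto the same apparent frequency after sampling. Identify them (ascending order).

40.5 MHz, 56.1 MHz

fs/2 = 8.05 MHz.
47.3 MHz mod fs = 15.1 MHz.
15.1 MHz > fs/2 = 8.05 MHz, folds to fs − 15.1 MHz = 1 MHz.
19.8 MHz mod fs = 3.7 MHz.
3.7 MHz ≤ fs/2 = 8.05 MHz, appears at 3.7 MHz.
56.1 MHz mod fs = 7.8 MHz.
7.8 MHz ≤ fs/2 = 8.05 MHz, appears at 7.8 MHz.
40.5 MHz mod fs = 8.3 MHz.
8.3 MHz > fs/2 = 8.05 MHz, folds to fs − 8.3 MHz = 7.8 MHz.
40.5 MHz and 56.1 MHz both map to 7.8 MHz.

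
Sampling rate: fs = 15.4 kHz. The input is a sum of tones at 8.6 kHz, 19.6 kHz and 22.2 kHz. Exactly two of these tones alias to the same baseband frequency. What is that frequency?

6.8 kHz

fs/2 = 7.7 kHz.
8.6 kHz > fs/2 = 7.7 kHz, folds to fs − 8.6 kHz = 6.8 kHz.
19.6 kHz mod fs = 4.2 kHz.
4.2 kHz ≤ fs/2 = 7.7 kHz, appears at 4.2 kHz.
22.2 kHz mod fs = 6.8 kHz.
6.8 kHz ≤ fs/2 = 7.7 kHz, appears at 6.8 kHz.
8.6 kHz and 22.2 kHz both map to 6.8 kHz.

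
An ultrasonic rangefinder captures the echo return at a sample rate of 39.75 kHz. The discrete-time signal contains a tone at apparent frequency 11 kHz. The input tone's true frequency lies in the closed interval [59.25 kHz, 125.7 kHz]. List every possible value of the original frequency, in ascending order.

Frequencies that alias to 11 kHz are k·fs ± 11 kHz for integer k ≥ 0.
k=0: 11 kHz.
k=1: 28.75 kHz, 50.75 kHz.
k=2: 68.5 kHz, 90.5 kHz.
k=3: 108.25 kHz, 130.25 kHz.
k=4: 148 kHz, 170 kHz.
Within [59.25 kHz, 125.7 kHz]: 68.5 kHz, 90.5 kHz, 108.25 kHz.

68.5 kHz, 90.5 kHz, 108.25 kHz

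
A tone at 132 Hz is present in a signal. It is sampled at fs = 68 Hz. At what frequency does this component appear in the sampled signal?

132 Hz mod fs = 64 Hz.
64 Hz > fs/2 = 34 Hz, folds to fs − 64 Hz = 4 Hz.

4 Hz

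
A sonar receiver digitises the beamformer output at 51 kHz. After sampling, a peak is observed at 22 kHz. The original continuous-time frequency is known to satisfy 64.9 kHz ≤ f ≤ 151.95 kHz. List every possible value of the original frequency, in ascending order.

73 kHz, 80 kHz, 124 kHz, 131 kHz

Frequencies that alias to 22 kHz are k·fs ± 22 kHz for integer k ≥ 0.
k=0: 22 kHz.
k=1: 29 kHz, 73 kHz.
k=2: 80 kHz, 124 kHz.
k=3: 131 kHz, 175 kHz.
k=4: 182 kHz, 226 kHz.
Within [64.9 kHz, 151.95 kHz]: 73 kHz, 80 kHz, 124 kHz, 131 kHz.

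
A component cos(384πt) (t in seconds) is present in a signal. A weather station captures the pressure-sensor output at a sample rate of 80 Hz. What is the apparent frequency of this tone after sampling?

ω = 384π rad/s → f = ω/(2π) = 192 Hz.
192 Hz mod fs = 32 Hz.
32 Hz ≤ fs/2 = 40 Hz, appears at 32 Hz.

32 Hz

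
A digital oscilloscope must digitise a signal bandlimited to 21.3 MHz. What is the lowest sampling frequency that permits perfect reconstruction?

42.6 MHz

Nyquist rate = 2 × 21.3 MHz = 42.6 MHz.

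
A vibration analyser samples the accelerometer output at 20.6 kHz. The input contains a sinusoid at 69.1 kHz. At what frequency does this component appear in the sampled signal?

7.3 kHz

69.1 kHz mod fs = 7.3 kHz.
7.3 kHz ≤ fs/2 = 10.3 kHz, appears at 7.3 kHz.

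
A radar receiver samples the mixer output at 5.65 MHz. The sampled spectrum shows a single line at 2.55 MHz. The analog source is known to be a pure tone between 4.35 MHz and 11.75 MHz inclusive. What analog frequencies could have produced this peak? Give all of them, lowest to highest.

8.2 MHz, 8.75 MHz

Frequencies that alias to 2.55 MHz are k·fs ± 2.55 MHz for integer k ≥ 0.
k=0: 2.55 MHz.
k=1: 3.1 MHz, 8.2 MHz.
k=2: 8.75 MHz, 13.85 MHz.
k=3: 14.4 MHz, 19.5 MHz.
Within [4.35 MHz, 11.75 MHz]: 8.2 MHz, 8.75 MHz.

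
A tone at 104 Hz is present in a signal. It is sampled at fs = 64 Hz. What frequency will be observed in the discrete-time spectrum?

24 Hz

104 Hz mod fs = 40 Hz.
40 Hz > fs/2 = 32 Hz, folds to fs − 40 Hz = 24 Hz.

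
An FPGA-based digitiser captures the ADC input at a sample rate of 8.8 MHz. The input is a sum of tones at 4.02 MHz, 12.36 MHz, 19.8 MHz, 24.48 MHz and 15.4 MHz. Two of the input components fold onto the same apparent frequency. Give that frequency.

2.2 MHz

fs/2 = 4.4 MHz.
4.02 MHz ≤ fs/2 = 4.4 MHz, passes unchanged.
12.36 MHz mod fs = 3.56 MHz.
3.56 MHz ≤ fs/2 = 4.4 MHz, appears at 3.56 MHz.
19.8 MHz mod fs = 2.2 MHz.
2.2 MHz ≤ fs/2 = 4.4 MHz, appears at 2.2 MHz.
24.48 MHz mod fs = 6.88 MHz.
6.88 MHz > fs/2 = 4.4 MHz, folds to fs − 6.88 MHz = 1.92 MHz.
15.4 MHz mod fs = 6.6 MHz.
6.6 MHz > fs/2 = 4.4 MHz, folds to fs − 6.6 MHz = 2.2 MHz.
15.4 MHz and 19.8 MHz both map to 2.2 MHz.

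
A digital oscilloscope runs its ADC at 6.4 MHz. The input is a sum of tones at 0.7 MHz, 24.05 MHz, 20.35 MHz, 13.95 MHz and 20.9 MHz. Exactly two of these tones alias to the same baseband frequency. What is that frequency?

1.15 MHz

fs/2 = 3.2 MHz.
0.7 MHz ≤ fs/2 = 3.2 MHz, passes unchanged.
24.05 MHz mod fs = 4.85 MHz.
4.85 MHz > fs/2 = 3.2 MHz, folds to fs − 4.85 MHz = 1.55 MHz.
20.35 MHz mod fs = 1.15 MHz.
1.15 MHz ≤ fs/2 = 3.2 MHz, appears at 1.15 MHz.
13.95 MHz mod fs = 1.15 MHz.
1.15 MHz ≤ fs/2 = 3.2 MHz, appears at 1.15 MHz.
20.9 MHz mod fs = 1.7 MHz.
1.7 MHz ≤ fs/2 = 3.2 MHz, appears at 1.7 MHz.
13.95 MHz and 20.35 MHz both map to 1.15 MHz.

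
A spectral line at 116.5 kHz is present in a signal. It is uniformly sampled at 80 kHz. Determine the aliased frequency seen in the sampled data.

116.5 kHz mod fs = 36.5 kHz.
36.5 kHz ≤ fs/2 = 40 kHz, appears at 36.5 kHz.

36.5 kHz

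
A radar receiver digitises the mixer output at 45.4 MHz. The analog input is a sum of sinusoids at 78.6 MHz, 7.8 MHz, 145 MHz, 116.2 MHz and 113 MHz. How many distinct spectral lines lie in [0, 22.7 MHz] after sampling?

fs/2 = 22.7 MHz.
78.6 MHz mod fs = 33.2 MHz.
33.2 MHz > fs/2 = 22.7 MHz, folds to fs − 33.2 MHz = 12.2 MHz.
7.8 MHz ≤ fs/2 = 22.7 MHz, passes unchanged.
145 MHz mod fs = 8.8 MHz.
8.8 MHz ≤ fs/2 = 22.7 MHz, appears at 8.8 MHz.
116.2 MHz mod fs = 25.4 MHz.
25.4 MHz > fs/2 = 22.7 MHz, folds to fs − 25.4 MHz = 20 MHz.
113 MHz mod fs = 22.2 MHz.
22.2 MHz ≤ fs/2 = 22.7 MHz, appears at 22.2 MHz.
Distinct values: {7.8 MHz, 8.8 MHz, 12.2 MHz, 20 MHz, 22.2 MHz} → 5.

5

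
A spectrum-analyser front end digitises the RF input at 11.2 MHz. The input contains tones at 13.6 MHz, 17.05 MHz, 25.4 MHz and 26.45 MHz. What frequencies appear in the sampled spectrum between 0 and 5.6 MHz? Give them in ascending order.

2.4 MHz, 3 MHz, 4.05 MHz, 5.35 MHz

fs/2 = 5.6 MHz.
13.6 MHz mod fs = 2.4 MHz.
2.4 MHz ≤ fs/2 = 5.6 MHz, appears at 2.4 MHz.
17.05 MHz mod fs = 5.85 MHz.
5.85 MHz > fs/2 = 5.6 MHz, folds to fs − 5.85 MHz = 5.35 MHz.
25.4 MHz mod fs = 3 MHz.
3 MHz ≤ fs/2 = 5.6 MHz, appears at 3 MHz.
26.45 MHz mod fs = 4.05 MHz.
4.05 MHz ≤ fs/2 = 5.6 MHz, appears at 4.05 MHz.
Distinct values: {2.4 MHz, 3 MHz, 4.05 MHz, 5.35 MHz}.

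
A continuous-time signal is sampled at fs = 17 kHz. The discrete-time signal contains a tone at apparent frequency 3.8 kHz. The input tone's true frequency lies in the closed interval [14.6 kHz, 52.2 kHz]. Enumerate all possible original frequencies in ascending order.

20.8 kHz, 30.2 kHz, 37.8 kHz, 47.2 kHz

Frequencies that alias to 3.8 kHz are k·fs ± 3.8 kHz for integer k ≥ 0.
k=0: 3.8 kHz.
k=1: 13.2 kHz, 20.8 kHz.
k=2: 30.2 kHz, 37.8 kHz.
k=3: 47.2 kHz, 54.8 kHz.
k=4: 64.2 kHz, 71.8 kHz.
Within [14.6 kHz, 52.2 kHz]: 20.8 kHz, 30.2 kHz, 37.8 kHz, 47.2 kHz.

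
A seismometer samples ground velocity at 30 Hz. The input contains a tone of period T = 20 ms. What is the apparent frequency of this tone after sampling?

T = 20 ms → f = 1/T = 50 Hz.
50 Hz mod fs = 20 Hz.
20 Hz > fs/2 = 15 Hz, folds to fs − 20 Hz = 10 Hz.

10 Hz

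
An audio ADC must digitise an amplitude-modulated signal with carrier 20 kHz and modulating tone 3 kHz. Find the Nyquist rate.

46 kHz

AM sidebands sit at fc ± fm = 17 kHz and 23 kHz.
Highest-frequency component: 23 kHz.
Nyquist rate = 2 × 23 kHz = 46 kHz.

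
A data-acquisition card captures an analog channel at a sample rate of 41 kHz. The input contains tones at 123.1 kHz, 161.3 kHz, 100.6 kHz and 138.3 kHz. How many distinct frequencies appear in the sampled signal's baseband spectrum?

4

fs/2 = 20.5 kHz.
123.1 kHz mod fs = 0.1 kHz.
0.1 kHz ≤ fs/2 = 20.5 kHz, appears at 0.1 kHz.
161.3 kHz mod fs = 38.3 kHz.
38.3 kHz > fs/2 = 20.5 kHz, folds to fs − 38.3 kHz = 2.7 kHz.
100.6 kHz mod fs = 18.6 kHz.
18.6 kHz ≤ fs/2 = 20.5 kHz, appears at 18.6 kHz.
138.3 kHz mod fs = 15.3 kHz.
15.3 kHz ≤ fs/2 = 20.5 kHz, appears at 15.3 kHz.
Distinct values: {0.1 kHz, 2.7 kHz, 15.3 kHz, 18.6 kHz} → 4.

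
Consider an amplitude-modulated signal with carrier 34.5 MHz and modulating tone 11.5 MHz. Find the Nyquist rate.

AM sidebands sit at fc ± fm = 23 MHz and 46 MHz.
Highest-frequency component: 46 MHz.
Nyquist rate = 2 × 46 MHz = 92 MHz.

92 MHz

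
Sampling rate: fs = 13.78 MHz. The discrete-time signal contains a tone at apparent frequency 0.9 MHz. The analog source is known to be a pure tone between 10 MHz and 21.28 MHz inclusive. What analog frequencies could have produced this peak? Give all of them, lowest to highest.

12.88 MHz, 14.68 MHz

Frequencies that alias to 0.9 MHz are k·fs ± 0.9 MHz for integer k ≥ 0.
k=0: 0.9 MHz.
k=1: 12.88 MHz, 14.68 MHz.
k=2: 26.66 MHz, 28.46 MHz.
Within [10 MHz, 21.28 MHz]: 12.88 MHz, 14.68 MHz.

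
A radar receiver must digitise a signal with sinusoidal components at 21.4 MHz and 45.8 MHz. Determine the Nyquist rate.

91.6 MHz

Highest-frequency component: 45.8 MHz.
Nyquist rate = 2 × 45.8 MHz = 91.6 MHz.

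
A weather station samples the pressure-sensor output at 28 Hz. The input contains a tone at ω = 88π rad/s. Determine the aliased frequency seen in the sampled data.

ω = 88π rad/s → f = ω/(2π) = 44 Hz.
44 Hz mod fs = 16 Hz.
16 Hz > fs/2 = 14 Hz, folds to fs − 16 Hz = 12 Hz.

12 Hz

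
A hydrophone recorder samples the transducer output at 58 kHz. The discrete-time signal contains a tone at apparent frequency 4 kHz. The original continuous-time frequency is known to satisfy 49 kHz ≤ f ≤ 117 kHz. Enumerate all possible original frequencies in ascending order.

54 kHz, 62 kHz, 112 kHz

Frequencies that alias to 4 kHz are k·fs ± 4 kHz for integer k ≥ 0.
k=0: 4 kHz.
k=1: 54 kHz, 62 kHz.
k=2: 112 kHz, 120 kHz.
k=3: 170 kHz, 178 kHz.
Within [49 kHz, 117 kHz]: 54 kHz, 62 kHz, 112 kHz.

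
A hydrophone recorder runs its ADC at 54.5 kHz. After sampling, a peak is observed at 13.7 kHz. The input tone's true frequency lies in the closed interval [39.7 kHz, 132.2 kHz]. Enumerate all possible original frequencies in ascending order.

40.8 kHz, 68.2 kHz, 95.3 kHz, 122.7 kHz

Frequencies that alias to 13.7 kHz are k·fs ± 13.7 kHz for integer k ≥ 0.
k=0: 13.7 kHz.
k=1: 40.8 kHz, 68.2 kHz.
k=2: 95.3 kHz, 122.7 kHz.
k=3: 149.8 kHz, 177.2 kHz.
Within [39.7 kHz, 132.2 kHz]: 40.8 kHz, 68.2 kHz, 95.3 kHz, 122.7 kHz.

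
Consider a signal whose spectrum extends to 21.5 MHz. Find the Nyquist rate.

43 MHz

Nyquist rate = 2 × 21.5 MHz = 43 MHz.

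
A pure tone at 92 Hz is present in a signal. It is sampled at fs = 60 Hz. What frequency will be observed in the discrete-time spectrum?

92 Hz mod fs = 32 Hz.
32 Hz > fs/2 = 30 Hz, folds to fs − 32 Hz = 28 Hz.

28 Hz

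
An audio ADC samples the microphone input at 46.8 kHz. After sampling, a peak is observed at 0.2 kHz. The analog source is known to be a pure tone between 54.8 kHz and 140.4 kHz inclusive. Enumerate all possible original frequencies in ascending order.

93.4 kHz, 93.8 kHz, 140.2 kHz

Frequencies that alias to 0.2 kHz are k·fs ± 0.2 kHz for integer k ≥ 0.
k=0: 0.2 kHz.
k=1: 46.6 kHz, 47 kHz.
k=2: 93.4 kHz, 93.8 kHz.
k=3: 140.2 kHz, 140.6 kHz.
k=4: 187 kHz, 187.4 kHz.
Within [54.8 kHz, 140.4 kHz]: 93.4 kHz, 93.8 kHz, 140.2 kHz.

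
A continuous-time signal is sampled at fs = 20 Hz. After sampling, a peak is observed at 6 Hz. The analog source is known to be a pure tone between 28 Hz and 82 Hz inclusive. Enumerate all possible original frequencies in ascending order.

Frequencies that alias to 6 Hz are k·fs ± 6 Hz for integer k ≥ 0.
k=0: 6 Hz.
k=1: 14 Hz, 26 Hz.
k=2: 34 Hz, 46 Hz.
k=3: 54 Hz, 66 Hz.
k=4: 74 Hz, 86 Hz.
k=5: 94 Hz, 106 Hz.
Within [28 Hz, 82 Hz]: 34 Hz, 46 Hz, 54 Hz, 66 Hz, 74 Hz.

34 Hz, 46 Hz, 54 Hz, 66 Hz, 74 Hz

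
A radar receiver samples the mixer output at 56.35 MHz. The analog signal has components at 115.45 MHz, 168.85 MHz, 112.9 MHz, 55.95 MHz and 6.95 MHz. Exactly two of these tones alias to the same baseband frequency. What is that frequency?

fs/2 = 28.175 MHz.
115.45 MHz mod fs = 2.75 MHz.
2.75 MHz ≤ fs/2 = 28.175 MHz, appears at 2.75 MHz.
168.85 MHz mod fs = 56.15 MHz.
56.15 MHz > fs/2 = 28.175 MHz, folds to fs − 56.15 MHz = 0.2 MHz.
112.9 MHz mod fs = 0.2 MHz.
0.2 MHz ≤ fs/2 = 28.175 MHz, appears at 0.2 MHz.
55.95 MHz > fs/2 = 28.175 MHz, folds to fs − 55.95 MHz = 0.4 MHz.
6.95 MHz ≤ fs/2 = 28.175 MHz, passes unchanged.
112.9 MHz and 168.85 MHz both map to 0.2 MHz.

0.2 MHz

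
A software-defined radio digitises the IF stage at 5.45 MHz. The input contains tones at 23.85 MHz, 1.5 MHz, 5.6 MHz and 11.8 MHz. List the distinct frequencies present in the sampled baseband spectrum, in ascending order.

fs/2 = 2.725 MHz.
23.85 MHz mod fs = 2.05 MHz.
2.05 MHz ≤ fs/2 = 2.725 MHz, appears at 2.05 MHz.
1.5 MHz ≤ fs/2 = 2.725 MHz, passes unchanged.
5.6 MHz mod fs = 0.15 MHz.
0.15 MHz ≤ fs/2 = 2.725 MHz, appears at 0.15 MHz.
11.8 MHz mod fs = 0.9 MHz.
0.9 MHz ≤ fs/2 = 2.725 MHz, appears at 0.9 MHz.
Distinct values: {0.15 MHz, 0.9 MHz, 1.5 MHz, 2.05 MHz}.

0.15 MHz, 0.9 MHz, 1.5 MHz, 2.05 MHz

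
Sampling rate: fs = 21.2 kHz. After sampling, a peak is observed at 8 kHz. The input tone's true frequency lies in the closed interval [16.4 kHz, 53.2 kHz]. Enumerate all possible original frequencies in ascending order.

29.2 kHz, 34.4 kHz, 50.4 kHz

Frequencies that alias to 8 kHz are k·fs ± 8 kHz for integer k ≥ 0.
k=0: 8 kHz.
k=1: 13.2 kHz, 29.2 kHz.
k=2: 34.4 kHz, 50.4 kHz.
k=3: 55.6 kHz, 71.6 kHz.
Within [16.4 kHz, 53.2 kHz]: 29.2 kHz, 34.4 kHz, 50.4 kHz.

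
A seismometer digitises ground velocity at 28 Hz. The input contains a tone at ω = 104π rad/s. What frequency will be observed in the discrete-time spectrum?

ω = 104π rad/s → f = ω/(2π) = 52 Hz.
52 Hz mod fs = 24 Hz.
24 Hz > fs/2 = 14 Hz, folds to fs − 24 Hz = 4 Hz.

4 Hz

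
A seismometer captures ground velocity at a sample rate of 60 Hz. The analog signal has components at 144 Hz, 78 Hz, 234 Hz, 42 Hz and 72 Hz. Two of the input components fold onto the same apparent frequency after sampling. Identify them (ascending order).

fs/2 = 30 Hz.
144 Hz mod fs = 24 Hz.
24 Hz ≤ fs/2 = 30 Hz, appears at 24 Hz.
78 Hz mod fs = 18 Hz.
18 Hz ≤ fs/2 = 30 Hz, appears at 18 Hz.
234 Hz mod fs = 54 Hz.
54 Hz > fs/2 = 30 Hz, folds to fs − 54 Hz = 6 Hz.
42 Hz > fs/2 = 30 Hz, folds to fs − 42 Hz = 18 Hz.
72 Hz mod fs = 12 Hz.
12 Hz ≤ fs/2 = 30 Hz, appears at 12 Hz.
42 Hz and 78 Hz both map to 18 Hz.

42 Hz, 78 Hz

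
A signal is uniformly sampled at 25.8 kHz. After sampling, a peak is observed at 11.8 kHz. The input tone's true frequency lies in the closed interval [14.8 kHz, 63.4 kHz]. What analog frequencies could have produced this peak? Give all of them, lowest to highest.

37.6 kHz, 39.8 kHz, 63.4 kHz

Frequencies that alias to 11.8 kHz are k·fs ± 11.8 kHz for integer k ≥ 0.
k=0: 11.8 kHz.
k=1: 14 kHz, 37.6 kHz.
k=2: 39.8 kHz, 63.4 kHz.
k=3: 65.6 kHz, 89.2 kHz.
Within [14.8 kHz, 63.4 kHz]: 37.6 kHz, 39.8 kHz, 63.4 kHz.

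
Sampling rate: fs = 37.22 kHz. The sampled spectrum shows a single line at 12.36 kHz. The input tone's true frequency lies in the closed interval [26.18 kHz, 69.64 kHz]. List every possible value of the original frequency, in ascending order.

Frequencies that alias to 12.36 kHz are k·fs ± 12.36 kHz for integer k ≥ 0.
k=0: 12.36 kHz.
k=1: 24.86 kHz, 49.58 kHz.
k=2: 62.08 kHz, 86.8 kHz.
k=3: 99.3 kHz, 124.02 kHz.
Within [26.18 kHz, 69.64 kHz]: 49.58 kHz, 62.08 kHz.

49.58 kHz, 62.08 kHz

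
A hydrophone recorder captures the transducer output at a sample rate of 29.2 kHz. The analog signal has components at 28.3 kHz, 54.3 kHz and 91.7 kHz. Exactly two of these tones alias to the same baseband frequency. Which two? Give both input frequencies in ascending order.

54.3 kHz, 91.7 kHz

fs/2 = 14.6 kHz.
28.3 kHz > fs/2 = 14.6 kHz, folds to fs − 28.3 kHz = 0.9 kHz.
54.3 kHz mod fs = 25.1 kHz.
25.1 kHz > fs/2 = 14.6 kHz, folds to fs − 25.1 kHz = 4.1 kHz.
91.7 kHz mod fs = 4.1 kHz.
4.1 kHz ≤ fs/2 = 14.6 kHz, appears at 4.1 kHz.
54.3 kHz and 91.7 kHz both map to 4.1 kHz.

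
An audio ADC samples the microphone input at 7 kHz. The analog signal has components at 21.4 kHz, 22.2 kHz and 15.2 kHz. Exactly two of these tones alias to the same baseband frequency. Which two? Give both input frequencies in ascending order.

fs/2 = 3.5 kHz.
21.4 kHz mod fs = 0.4 kHz.
0.4 kHz ≤ fs/2 = 3.5 kHz, appears at 0.4 kHz.
22.2 kHz mod fs = 1.2 kHz.
1.2 kHz ≤ fs/2 = 3.5 kHz, appears at 1.2 kHz.
15.2 kHz mod fs = 1.2 kHz.
1.2 kHz ≤ fs/2 = 3.5 kHz, appears at 1.2 kHz.
15.2 kHz and 22.2 kHz both map to 1.2 kHz.

15.2 kHz, 22.2 kHz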